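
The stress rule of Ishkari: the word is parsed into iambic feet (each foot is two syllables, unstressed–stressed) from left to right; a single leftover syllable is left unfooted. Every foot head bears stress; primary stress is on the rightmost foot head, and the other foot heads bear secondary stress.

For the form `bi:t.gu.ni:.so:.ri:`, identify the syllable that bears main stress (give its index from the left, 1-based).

Parse left to right into iambic (σˈσ) feet: (bi:t.ˈgu) (ni:.ˈso:) ri:. Syllable 5 is left unfooted.
Foot heads (stressed positions): 2, 4.
End Rule Rightmost: primary stress on the rightmost head = syllable 4.
Primary stress: syllable 4 → bi:t.gu.ni:.ˈso:.ri:.

4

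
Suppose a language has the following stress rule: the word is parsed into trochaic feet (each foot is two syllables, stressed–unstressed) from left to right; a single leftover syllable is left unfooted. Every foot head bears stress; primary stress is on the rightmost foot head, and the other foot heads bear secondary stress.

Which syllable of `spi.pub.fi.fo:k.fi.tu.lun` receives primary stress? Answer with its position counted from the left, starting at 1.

Parse left to right into trochaic (ˈσσ) feet: (ˈspi.pub) (ˈfi.fo:k) (ˈfi.tu) lun. Syllable 7 is left unfooted.
Foot heads (stressed positions): 1, 3, 5.
End Rule Rightmost: primary stress on the rightmost head = syllable 5.
Primary stress: syllable 5 → spi.pub.fi.fo:k.ˈfi.tu.lun.

5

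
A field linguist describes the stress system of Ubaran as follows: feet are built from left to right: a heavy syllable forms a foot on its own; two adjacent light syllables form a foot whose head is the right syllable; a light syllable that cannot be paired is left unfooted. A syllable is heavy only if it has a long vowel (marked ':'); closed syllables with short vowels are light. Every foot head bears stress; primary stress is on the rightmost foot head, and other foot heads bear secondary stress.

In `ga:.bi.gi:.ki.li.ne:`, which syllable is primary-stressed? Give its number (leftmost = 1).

6

Weights: 1 ga: H, 2 bi L, 3 gi: H, 4 ki L, 5 li L, 6 ne: H.
Parse left to right (heavy = foot alone; LL = one foot; stranded L unfooted): (ˈga:) bi (ˈgi:) (ki.ˈli) (ˈne:).
Foot heads: 1, 3, 5, 6.
Primary stress on the rightmost head = syllable 6.
Primary stress: syllable 6 → ga:.bi.gi:.ki.li.ˈne:.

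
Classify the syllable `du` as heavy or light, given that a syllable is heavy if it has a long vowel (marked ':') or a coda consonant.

light

`du`: short vowel, open (no coda). Short vowel, open → light.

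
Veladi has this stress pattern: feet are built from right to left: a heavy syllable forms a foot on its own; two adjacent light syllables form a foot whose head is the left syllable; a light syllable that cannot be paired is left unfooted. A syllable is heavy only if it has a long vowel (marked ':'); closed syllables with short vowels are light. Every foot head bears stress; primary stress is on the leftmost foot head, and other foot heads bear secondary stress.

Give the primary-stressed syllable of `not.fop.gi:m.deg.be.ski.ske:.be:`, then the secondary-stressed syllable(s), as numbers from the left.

primary 1, secondary 3, 5, 7, 8

Weights: 1 not L, 2 fop L, 3 gi:m H, 4 deg L, 5 be L, 6 ski L, 7 ske: H, 8 be: H.
Parse right to left (heavy = foot alone; LL = one foot; stranded L unfooted): (ˈnot.fop) (ˈgi:m) deg (ˈbe.ski) (ˈske:) (ˈbe:).
Foot heads: 1, 3, 5, 7, 8.
Primary stress on the leftmost head = syllable 1.
Secondary stress on 3, 5, 7, 8: ˈnot.fop.ˌgi:m.deg.ˌbe.ski.ˌske:.ˌbe:.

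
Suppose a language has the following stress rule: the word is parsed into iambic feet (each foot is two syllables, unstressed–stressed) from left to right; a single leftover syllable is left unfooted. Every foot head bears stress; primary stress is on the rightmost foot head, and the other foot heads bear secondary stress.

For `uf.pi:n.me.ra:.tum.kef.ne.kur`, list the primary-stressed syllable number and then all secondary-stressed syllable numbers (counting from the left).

primary 8, secondary 2, 4, 6

Parse left to right into iambic (σˈσ) feet: (uf.ˈpi:n) (me.ˈra:) (tum.ˈkef) (ne.ˈkur).
Foot heads (stressed positions): 2, 4, 6, 8.
End Rule Rightmost: primary stress on the rightmost head = syllable 8.
Secondary stress on 2, 4, 6: uf.ˌpi:n.me.ˌra:.tum.ˌkef.ne.ˈkur.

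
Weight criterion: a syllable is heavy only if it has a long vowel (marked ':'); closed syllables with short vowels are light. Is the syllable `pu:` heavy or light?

heavy

`pu:`: long vowel, open (no coda). Long vowel → heavy.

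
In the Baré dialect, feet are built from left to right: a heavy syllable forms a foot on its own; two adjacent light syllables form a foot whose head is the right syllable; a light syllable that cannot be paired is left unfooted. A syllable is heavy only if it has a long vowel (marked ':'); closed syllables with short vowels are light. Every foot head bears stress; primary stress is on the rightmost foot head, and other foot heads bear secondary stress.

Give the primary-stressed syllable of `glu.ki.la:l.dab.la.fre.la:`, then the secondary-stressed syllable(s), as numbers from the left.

primary 7, secondary 2, 3, 5

Weights: 1 glu L, 2 ki L, 3 la:l H, 4 dab L, 5 la L, 6 fre L, 7 la: H.
Parse left to right (heavy = foot alone; LL = one foot; stranded L unfooted): (glu.ˈki) (ˈla:l) (dab.ˈla) fre (ˈla:).
Foot heads: 2, 3, 5, 7.
Primary stress on the rightmost head = syllable 7.
Secondary stress on 2, 3, 5: glu.ˌki.ˌla:l.dab.ˌla.fre.ˈla:.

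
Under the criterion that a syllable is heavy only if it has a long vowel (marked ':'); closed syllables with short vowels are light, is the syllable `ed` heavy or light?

`ed`: short vowel, closed (coda /d/). Short vowel → light.

light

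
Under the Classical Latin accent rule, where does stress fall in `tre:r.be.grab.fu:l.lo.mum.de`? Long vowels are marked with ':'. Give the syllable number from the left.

Classical Latin: stress the penult if heavy (long vowel or closed), else the antepenult.
Weights: 5 lo L, 6 mum H, 7 de L.
The penult (syllable 6, mum) is heavy, so it takes stress.
Stress on syllable 6: tre:r.be.grab.fu:l.lo.ˈmum.de.

6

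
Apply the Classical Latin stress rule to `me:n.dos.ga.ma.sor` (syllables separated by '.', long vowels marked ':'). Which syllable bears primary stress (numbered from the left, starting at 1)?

3

Classical Latin: stress the penult if heavy (long vowel or closed), else the antepenult.
Weights: 3 ga L, 4 ma L, 5 sor H.
The penult (syllable 4, ma) is light, so stress falls on the antepenult (syllable 3, ga).
Stress on syllable 3: me:n.dos.ˈga.ma.sor.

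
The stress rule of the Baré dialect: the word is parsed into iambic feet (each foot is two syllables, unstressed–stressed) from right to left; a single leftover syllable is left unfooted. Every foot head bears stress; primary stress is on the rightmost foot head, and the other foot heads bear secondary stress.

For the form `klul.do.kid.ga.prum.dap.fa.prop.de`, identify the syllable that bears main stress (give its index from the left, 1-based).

9

Parse right to left into iambic (σˈσ) feet: klul (do.ˈkid) (ga.ˈprum) (dap.ˈfa) (prop.ˈde). Syllable 1 is left unfooted.
Foot heads (stressed positions): 3, 5, 7, 9.
End Rule Rightmost: primary stress on the rightmost head = syllable 9.
Primary stress: syllable 9 → klul.do.kid.ga.prum.dap.fa.prop.ˈde.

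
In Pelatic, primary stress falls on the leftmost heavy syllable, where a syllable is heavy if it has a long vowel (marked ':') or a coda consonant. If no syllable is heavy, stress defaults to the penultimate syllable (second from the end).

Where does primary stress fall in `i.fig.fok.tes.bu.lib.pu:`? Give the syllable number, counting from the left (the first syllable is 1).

Weights: 1 i L, 2 fig H, 3 fok H, 4 tes H, 5 bu L, 6 lib H, 7 pu: H.
Heavy syllables in the domain: 2, 3, 4, 6, 7. The leftmost is syllable 2 (fig).
Primary stress: syllable 2 → i.ˈfig.fok.tes.bu.lib.pu:.

2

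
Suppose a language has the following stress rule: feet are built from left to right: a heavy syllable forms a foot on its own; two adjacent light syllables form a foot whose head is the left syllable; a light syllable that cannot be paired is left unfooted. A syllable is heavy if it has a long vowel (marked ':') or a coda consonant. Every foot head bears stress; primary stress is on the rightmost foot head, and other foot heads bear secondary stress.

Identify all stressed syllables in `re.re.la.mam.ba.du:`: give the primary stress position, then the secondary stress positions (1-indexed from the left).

primary 6, secondary 1, 4

Weights: 1 re L, 2 re L, 3 la L, 4 mam H, 5 ba L, 6 du: H.
Parse left to right (heavy = foot alone; LL = one foot; stranded L unfooted): (ˈre.re) la (ˈmam) ba (ˈdu:).
Foot heads: 1, 4, 6.
Primary stress on the rightmost head = syllable 6.
Secondary stress on 1, 4: ˌre.re.la.ˌmam.ba.ˈdu:.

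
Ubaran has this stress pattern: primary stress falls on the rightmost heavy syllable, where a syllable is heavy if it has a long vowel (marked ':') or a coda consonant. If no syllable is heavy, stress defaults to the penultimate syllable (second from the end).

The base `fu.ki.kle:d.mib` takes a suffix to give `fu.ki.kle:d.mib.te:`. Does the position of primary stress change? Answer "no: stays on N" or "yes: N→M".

Base `fu.ki.kle:d.mib` (4 syllables):
  Weights: 1 fu L, 2 ki L, 3 kle:d H, 4 mib H.
  Heavy syllables in the domain: 3, 4. The rightmost is syllable 4 (mib).
  → primary stress on syllable 4.
Suffixed `fu.ki.kle:d.mib.te:` (5 syllables):
  Weights: 1 fu L, 2 ki L, 3 kle:d H, 4 mib H, 5 te: H.
  Heavy syllables in the domain: 3, 4, 5. The rightmost is syllable 5 (te:).
  → primary stress on syllable 5.

yes: 4→5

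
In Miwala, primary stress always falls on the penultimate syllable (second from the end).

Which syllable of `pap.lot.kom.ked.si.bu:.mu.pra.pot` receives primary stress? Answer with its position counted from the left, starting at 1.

The word has 9 syllables; the penultimate syllable (second from the end) is syllable 8 (pra).
Primary stress: syllable 8 → pap.lot.kom.ked.si.bu:.mu.ˈpra.pot.

8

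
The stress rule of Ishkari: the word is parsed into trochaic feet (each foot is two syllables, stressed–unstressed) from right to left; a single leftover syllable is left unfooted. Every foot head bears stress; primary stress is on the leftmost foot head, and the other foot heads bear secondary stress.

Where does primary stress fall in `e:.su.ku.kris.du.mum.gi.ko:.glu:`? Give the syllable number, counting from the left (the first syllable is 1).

2

Parse right to left into trochaic (ˈσσ) feet: e: (ˈsu.ku) (ˈkris.du) (ˈmum.gi) (ˈko:.glu:). Syllable 1 is left unfooted.
Foot heads (stressed positions): 2, 4, 6, 8.
End Rule Leftmost: primary stress on the leftmost head = syllable 2.
Primary stress: syllable 2 → e:.ˈsu.ku.kris.du.mum.gi.ko:.glu:.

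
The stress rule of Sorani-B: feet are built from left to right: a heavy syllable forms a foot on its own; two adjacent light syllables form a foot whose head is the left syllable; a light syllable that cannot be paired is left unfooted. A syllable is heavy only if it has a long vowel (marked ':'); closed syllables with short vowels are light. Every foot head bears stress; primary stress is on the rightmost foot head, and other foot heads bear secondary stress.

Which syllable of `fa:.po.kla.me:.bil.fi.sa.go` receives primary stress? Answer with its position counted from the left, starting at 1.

Weights: 1 fa: H, 2 po L, 3 kla L, 4 me: H, 5 bil L, 6 fi L, 7 sa L, 8 go L.
Parse left to right (heavy = foot alone; LL = one foot; stranded L unfooted): (ˈfa:) (ˈpo.kla) (ˈme:) (ˈbil.fi) (ˈsa.go).
Foot heads: 1, 2, 4, 5, 7.
Primary stress on the rightmost head = syllable 7.
Primary stress: syllable 7 → fa:.po.kla.me:.bil.fi.ˈsa.go.

7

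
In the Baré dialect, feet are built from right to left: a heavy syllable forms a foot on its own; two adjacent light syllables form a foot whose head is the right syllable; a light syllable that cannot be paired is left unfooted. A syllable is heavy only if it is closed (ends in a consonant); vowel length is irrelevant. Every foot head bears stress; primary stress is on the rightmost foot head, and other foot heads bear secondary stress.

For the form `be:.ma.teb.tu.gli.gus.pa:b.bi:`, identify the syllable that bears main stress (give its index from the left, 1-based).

Weights: 1 be: L, 2 ma L, 3 teb H, 4 tu L, 5 gli L, 6 gus H, 7 pa:b H, 8 bi: L.
Parse right to left (heavy = foot alone; LL = one foot; stranded L unfooted): (be:.ˈma) (ˈteb) (tu.ˈgli) (ˈgus) (ˈpa:b) bi:.
Foot heads: 2, 3, 5, 6, 7.
Primary stress on the rightmost head = syllable 7.
Primary stress: syllable 7 → be:.ma.teb.tu.gli.gus.ˈpa:b.bi:.

7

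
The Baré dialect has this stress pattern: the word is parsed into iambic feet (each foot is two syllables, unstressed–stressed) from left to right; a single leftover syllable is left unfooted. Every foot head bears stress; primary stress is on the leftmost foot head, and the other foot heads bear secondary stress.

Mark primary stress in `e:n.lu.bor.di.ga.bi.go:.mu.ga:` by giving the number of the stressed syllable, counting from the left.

2

Parse left to right into iambic (σˈσ) feet: (e:n.ˈlu) (bor.ˈdi) (ga.ˈbi) (go:.ˈmu) ga:. Syllable 9 is left unfooted.
Foot heads (stressed positions): 2, 4, 6, 8.
End Rule Leftmost: primary stress on the leftmost head = syllable 2.
Primary stress: syllable 2 → e:n.ˈlu.bor.di.ga.bi.go:.mu.ga:.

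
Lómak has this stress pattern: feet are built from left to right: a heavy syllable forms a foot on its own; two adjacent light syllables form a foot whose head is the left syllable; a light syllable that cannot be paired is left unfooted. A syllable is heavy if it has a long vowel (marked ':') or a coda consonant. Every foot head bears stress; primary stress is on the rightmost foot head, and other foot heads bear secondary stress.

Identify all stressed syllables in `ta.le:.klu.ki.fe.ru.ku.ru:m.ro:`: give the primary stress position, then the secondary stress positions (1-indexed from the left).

Weights: 1 ta L, 2 le: H, 3 klu L, 4 ki L, 5 fe L, 6 ru L, 7 ku L, 8 ru:m H, 9 ro: H.
Parse left to right (heavy = foot alone; LL = one foot; stranded L unfooted): ta (ˈle:) (ˈklu.ki) (ˈfe.ru) ku (ˈru:m) (ˈro:).
Foot heads: 2, 3, 5, 8, 9.
Primary stress on the rightmost head = syllable 9.
Secondary stress on 2, 3, 5, 8: ta.ˌle:.ˌklu.ki.ˌfe.ru.ku.ˌru:m.ˈro:.

primary 9, secondary 2, 3, 5, 8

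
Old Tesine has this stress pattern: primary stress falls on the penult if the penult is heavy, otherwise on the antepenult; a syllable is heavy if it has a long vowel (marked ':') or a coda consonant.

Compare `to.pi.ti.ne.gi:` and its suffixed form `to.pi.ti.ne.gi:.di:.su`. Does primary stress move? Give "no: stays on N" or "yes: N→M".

Base `to.pi.ti.ne.gi:` (5 syllables):
  Weights: 3 ti L, 4 ne L, 5 gi: H.
  The penult (syllable 4, ne) is light, so stress falls on the antepenult (syllable 3, ti).
  → primary stress on syllable 3.
Suffixed `to.pi.ti.ne.gi:.di:.su` (7 syllables):
  Weights: 5 gi: H, 6 di: H, 7 su L.
  The penult (syllable 6, di:) is heavy, so it takes stress.
  → primary stress on syllable 6.

yes: 3→6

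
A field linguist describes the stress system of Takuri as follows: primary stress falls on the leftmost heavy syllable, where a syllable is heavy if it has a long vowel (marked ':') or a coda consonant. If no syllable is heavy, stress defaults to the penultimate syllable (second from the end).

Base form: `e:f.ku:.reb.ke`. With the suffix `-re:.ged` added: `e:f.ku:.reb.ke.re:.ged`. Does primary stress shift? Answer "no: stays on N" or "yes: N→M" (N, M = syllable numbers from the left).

no: stays on 1

Base `e:f.ku:.reb.ke` (4 syllables):
  Weights: 1 e:f H, 2 ku: H, 3 reb H, 4 ke L.
  Heavy syllables in the domain: 1, 2, 3. The leftmost is syllable 1 (e:f).
  → primary stress on syllable 1.
Suffixed `e:f.ku:.reb.ke.re:.ged` (6 syllables):
  Weights: 1 e:f H, 2 ku: H, 3 reb H, 4 ke L, 5 re: H, 6 ged H.
  Heavy syllables in the domain: 1, 2, 3, 5, 6. The leftmost is syllable 1 (e:f).
  → primary stress on syllable 1.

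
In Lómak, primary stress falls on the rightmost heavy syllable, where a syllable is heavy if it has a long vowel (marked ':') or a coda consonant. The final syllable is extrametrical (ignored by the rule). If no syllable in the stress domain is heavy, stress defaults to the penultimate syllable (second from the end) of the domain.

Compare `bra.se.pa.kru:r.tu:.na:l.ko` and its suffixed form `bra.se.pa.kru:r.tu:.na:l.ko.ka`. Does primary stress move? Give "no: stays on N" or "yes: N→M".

no: stays on 6

Base `bra.se.pa.kru:r.tu:.na:l.ko` (7 syllables):
  The final syllable (7, ko) is extrametrical; the stress domain is syllables 1–6.
  Weights: 1 bra L, 2 se L, 3 pa L, 4 kru:r H, 5 tu: H, 6 na:l H.
  Heavy syllables in the domain: 4, 5, 6. The rightmost is syllable 6 (na:l).
  → primary stress on syllable 6.
Suffixed `bra.se.pa.kru:r.tu:.na:l.ko.ka` (8 syllables):
  The final syllable (8, ka) is extrametrical; the stress domain is syllables 1–7.
  Weights: 1 bra L, 2 se L, 3 pa L, 4 kru:r H, 5 tu: H, 6 na:l H, 7 ko L.
  Heavy syllables in the domain: 4, 5, 6. The rightmost is syllable 6 (na:l).
  → primary stress on syllable 6.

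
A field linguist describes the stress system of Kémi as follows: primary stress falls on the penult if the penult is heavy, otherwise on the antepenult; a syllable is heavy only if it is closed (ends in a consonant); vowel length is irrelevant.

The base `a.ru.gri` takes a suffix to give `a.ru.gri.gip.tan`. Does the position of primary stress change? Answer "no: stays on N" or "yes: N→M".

yes: 1→4

Base `a.ru.gri` (3 syllables):
  Weights: 1 a L, 2 ru L, 3 gri L.
  The penult (syllable 2, ru) is light, so stress falls on the antepenult (syllable 1, a).
  → primary stress on syllable 1.
Suffixed `a.ru.gri.gip.tan` (5 syllables):
  Weights: 3 gri L, 4 gip H, 5 tan H.
  The penult (syllable 4, gip) is heavy, so it takes stress.
  → primary stress on syllable 4.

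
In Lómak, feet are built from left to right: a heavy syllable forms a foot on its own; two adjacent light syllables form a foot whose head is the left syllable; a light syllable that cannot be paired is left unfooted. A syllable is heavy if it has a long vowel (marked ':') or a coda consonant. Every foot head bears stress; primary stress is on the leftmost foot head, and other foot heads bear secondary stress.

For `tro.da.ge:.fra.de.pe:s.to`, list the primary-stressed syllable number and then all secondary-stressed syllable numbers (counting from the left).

Weights: 1 tro L, 2 da L, 3 ge: H, 4 fra L, 5 de L, 6 pe:s H, 7 to L.
Parse left to right (heavy = foot alone; LL = one foot; stranded L unfooted): (ˈtro.da) (ˈge:) (ˈfra.de) (ˈpe:s) to.
Foot heads: 1, 3, 4, 6.
Primary stress on the leftmost head = syllable 1.
Secondary stress on 3, 4, 6: ˈtro.da.ˌge:.ˌfra.de.ˌpe:s.to.

primary 1, secondary 3, 4, 6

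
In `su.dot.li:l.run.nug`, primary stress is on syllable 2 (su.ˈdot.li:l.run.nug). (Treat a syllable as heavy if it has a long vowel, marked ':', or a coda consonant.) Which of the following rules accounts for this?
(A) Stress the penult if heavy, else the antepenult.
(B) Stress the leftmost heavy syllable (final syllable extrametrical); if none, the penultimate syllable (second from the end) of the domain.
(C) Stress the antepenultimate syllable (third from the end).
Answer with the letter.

Rule A → syllable 4 (observed: 2).
Rule B → syllable 2 ✓.
Rule C → syllable 3 (observed: 2).

B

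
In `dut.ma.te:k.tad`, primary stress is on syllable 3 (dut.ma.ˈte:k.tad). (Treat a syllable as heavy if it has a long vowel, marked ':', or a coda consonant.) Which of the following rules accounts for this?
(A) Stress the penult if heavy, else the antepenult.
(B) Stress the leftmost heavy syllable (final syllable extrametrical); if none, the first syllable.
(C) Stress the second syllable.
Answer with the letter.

Rule A → syllable 3 ✓.
Rule B → syllable 1 (observed: 3).
Rule C → syllable 2 (observed: 3).

A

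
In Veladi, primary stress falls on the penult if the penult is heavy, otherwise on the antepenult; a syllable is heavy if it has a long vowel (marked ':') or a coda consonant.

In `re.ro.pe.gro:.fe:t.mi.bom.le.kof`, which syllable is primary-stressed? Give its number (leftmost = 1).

Weights: 7 bom H, 8 le L, 9 kof H.
The penult (syllable 8, le) is light, so stress falls on the antepenult (syllable 7, bom).
Primary stress: syllable 7 → re.ro.pe.gro:.fe:t.mi.ˈbom.le.kof.

7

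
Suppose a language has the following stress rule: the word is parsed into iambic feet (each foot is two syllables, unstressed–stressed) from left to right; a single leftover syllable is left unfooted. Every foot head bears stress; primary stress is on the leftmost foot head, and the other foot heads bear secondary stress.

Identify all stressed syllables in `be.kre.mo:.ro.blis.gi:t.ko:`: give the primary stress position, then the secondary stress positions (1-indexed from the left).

primary 2, secondary 4, 6

Parse left to right into iambic (σˈσ) feet: (be.ˈkre) (mo:.ˈro) (blis.ˈgi:t) ko:. Syllable 7 is left unfooted.
Foot heads (stressed positions): 2, 4, 6.
End Rule Leftmost: primary stress on the leftmost head = syllable 2.
Secondary stress on 4, 6: be.ˈkre.mo:.ˌro.blis.ˌgi:t.ko:.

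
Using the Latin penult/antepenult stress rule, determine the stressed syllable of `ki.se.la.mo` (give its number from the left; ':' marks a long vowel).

2

Classical Latin: stress the penult if heavy (long vowel or closed), else the antepenult.
Weights: 2 se L, 3 la L, 4 mo L.
The penult (syllable 3, la) is light, so stress falls on the antepenult (syllable 2, se).
Stress on syllable 2: ki.ˈse.la.mo.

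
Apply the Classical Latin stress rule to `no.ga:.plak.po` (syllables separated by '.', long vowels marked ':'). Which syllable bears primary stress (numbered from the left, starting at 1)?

Classical Latin: stress the penult if heavy (long vowel or closed), else the antepenult.
Weights: 2 ga: H, 3 plak H, 4 po L.
The penult (syllable 3, plak) is heavy, so it takes stress.
Stress on syllable 3: no.ga:.ˈplak.po.

3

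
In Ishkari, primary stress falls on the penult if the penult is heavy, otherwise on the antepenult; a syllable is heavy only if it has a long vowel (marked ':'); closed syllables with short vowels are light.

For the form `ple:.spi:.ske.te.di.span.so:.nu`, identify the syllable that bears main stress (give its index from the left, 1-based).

Weights: 6 span L, 7 so: H, 8 nu L.
The penult (syllable 7, so:) is heavy, so it takes stress.
Primary stress: syllable 7 → ple:.spi:.ske.te.di.span.ˈso:.nu.

7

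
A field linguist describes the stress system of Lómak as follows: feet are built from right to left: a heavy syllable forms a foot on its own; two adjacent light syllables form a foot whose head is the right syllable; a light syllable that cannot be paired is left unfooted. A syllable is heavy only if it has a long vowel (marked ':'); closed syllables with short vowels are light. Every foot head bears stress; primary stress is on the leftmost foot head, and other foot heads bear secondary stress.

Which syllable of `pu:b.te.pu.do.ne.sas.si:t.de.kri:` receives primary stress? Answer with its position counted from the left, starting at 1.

Weights: 1 pu:b H, 2 te L, 3 pu L, 4 do L, 5 ne L, 6 sas L, 7 si:t H, 8 de L, 9 kri: H.
Parse right to left (heavy = foot alone; LL = one foot; stranded L unfooted): (ˈpu:b) te (pu.ˈdo) (ne.ˈsas) (ˈsi:t) de (ˈkri:).
Foot heads: 1, 4, 6, 7, 9.
Primary stress on the leftmost head = syllable 1.
Primary stress: syllable 1 → ˈpu:b.te.pu.do.ne.sas.si:t.de.kri:.

1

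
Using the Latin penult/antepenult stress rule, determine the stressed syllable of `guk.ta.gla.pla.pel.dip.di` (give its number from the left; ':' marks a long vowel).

Classical Latin: stress the penult if heavy (long vowel or closed), else the antepenult.
Weights: 5 pel H, 6 dip H, 7 di L.
The penult (syllable 6, dip) is heavy, so it takes stress.
Stress on syllable 6: guk.ta.gla.pla.pel.ˈdip.di.

6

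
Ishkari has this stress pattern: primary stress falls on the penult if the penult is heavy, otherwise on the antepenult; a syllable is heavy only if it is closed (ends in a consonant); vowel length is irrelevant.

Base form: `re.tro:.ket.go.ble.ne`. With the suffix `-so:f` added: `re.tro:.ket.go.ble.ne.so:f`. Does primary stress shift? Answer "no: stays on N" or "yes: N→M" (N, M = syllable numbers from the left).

yes: 4→5

Base `re.tro:.ket.go.ble.ne` (6 syllables):
  Weights: 4 go L, 5 ble L, 6 ne L.
  The penult (syllable 5, ble) is light, so stress falls on the antepenult (syllable 4, go).
  → primary stress on syllable 4.
Suffixed `re.tro:.ket.go.ble.ne.so:f` (7 syllables):
  Weights: 5 ble L, 6 ne L, 7 so:f H.
  The penult (syllable 6, ne) is light, so stress falls on the antepenult (syllable 5, ble).
  → primary stress on syllable 5.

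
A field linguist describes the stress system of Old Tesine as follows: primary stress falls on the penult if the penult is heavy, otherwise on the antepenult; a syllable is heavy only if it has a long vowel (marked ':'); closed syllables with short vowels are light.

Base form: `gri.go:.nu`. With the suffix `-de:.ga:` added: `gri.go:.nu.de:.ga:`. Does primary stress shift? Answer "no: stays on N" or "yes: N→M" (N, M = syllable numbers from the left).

Base `gri.go:.nu` (3 syllables):
  Weights: 1 gri L, 2 go: H, 3 nu L.
  The penult (syllable 2, go:) is heavy, so it takes stress.
  → primary stress on syllable 2.
Suffixed `gri.go:.nu.de:.ga:` (5 syllables):
  Weights: 3 nu L, 4 de: H, 5 ga: H.
  The penult (syllable 4, de:) is heavy, so it takes stress.
  → primary stress on syllable 4.

yes: 2→4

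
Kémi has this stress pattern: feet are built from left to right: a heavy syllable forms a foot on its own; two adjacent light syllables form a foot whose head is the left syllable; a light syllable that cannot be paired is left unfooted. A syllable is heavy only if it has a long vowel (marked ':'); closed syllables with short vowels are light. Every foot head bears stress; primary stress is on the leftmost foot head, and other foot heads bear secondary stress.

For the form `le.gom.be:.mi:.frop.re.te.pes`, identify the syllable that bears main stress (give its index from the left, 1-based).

Weights: 1 le L, 2 gom L, 3 be: H, 4 mi: H, 5 frop L, 6 re L, 7 te L, 8 pes L.
Parse left to right (heavy = foot alone; LL = one foot; stranded L unfooted): (ˈle.gom) (ˈbe:) (ˈmi:) (ˈfrop.re) (ˈte.pes).
Foot heads: 1, 3, 4, 5, 7.
Primary stress on the leftmost head = syllable 1.
Primary stress: syllable 1 → ˈle.gom.be:.mi:.frop.re.te.pes.

1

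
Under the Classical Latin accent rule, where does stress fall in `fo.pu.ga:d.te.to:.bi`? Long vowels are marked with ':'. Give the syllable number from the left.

Classical Latin: stress the penult if heavy (long vowel or closed), else the antepenult.
Weights: 4 te L, 5 to: H, 6 bi L.
The penult (syllable 5, to:) is heavy, so it takes stress.
Stress on syllable 5: fo.pu.ga:d.te.ˈto:.bi.

5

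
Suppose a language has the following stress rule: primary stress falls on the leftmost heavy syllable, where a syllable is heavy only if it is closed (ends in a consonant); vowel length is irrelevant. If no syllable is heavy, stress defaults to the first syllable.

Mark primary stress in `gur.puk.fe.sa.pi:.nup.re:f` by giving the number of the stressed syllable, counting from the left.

Weights: 1 gur H, 2 puk H, 3 fe L, 4 sa L, 5 pi: L, 6 nup H, 7 re:f H.
Heavy syllables in the domain: 1, 2, 6, 7. The leftmost is syllable 1 (gur).
Primary stress: syllable 1 → ˈgur.puk.fe.sa.pi:.nup.re:f.

1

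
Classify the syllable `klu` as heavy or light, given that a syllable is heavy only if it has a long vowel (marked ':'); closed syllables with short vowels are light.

light

`klu`: short vowel, open (no coda). Short vowel → light.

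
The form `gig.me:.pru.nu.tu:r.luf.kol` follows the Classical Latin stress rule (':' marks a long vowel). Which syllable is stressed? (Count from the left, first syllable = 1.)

Classical Latin: stress the penult if heavy (long vowel or closed), else the antepenult.
Weights: 5 tu:r H, 6 luf H, 7 kol H.
The penult (syllable 6, luf) is heavy, so it takes stress.
Stress on syllable 6: gig.me:.pru.nu.tu:r.ˈluf.kol.

6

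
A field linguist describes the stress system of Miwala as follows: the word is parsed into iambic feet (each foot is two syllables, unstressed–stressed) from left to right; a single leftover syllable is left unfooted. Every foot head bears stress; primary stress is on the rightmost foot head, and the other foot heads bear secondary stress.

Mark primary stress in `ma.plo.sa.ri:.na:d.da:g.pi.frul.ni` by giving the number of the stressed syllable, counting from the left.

Parse left to right into iambic (σˈσ) feet: (ma.ˈplo) (sa.ˈri:) (na:d.ˈda:g) (pi.ˈfrul) ni. Syllable 9 is left unfooted.
Foot heads (stressed positions): 2, 4, 6, 8.
End Rule Rightmost: primary stress on the rightmost head = syllable 8.
Primary stress: syllable 8 → ma.plo.sa.ri:.na:d.da:g.pi.ˈfrul.ni.

8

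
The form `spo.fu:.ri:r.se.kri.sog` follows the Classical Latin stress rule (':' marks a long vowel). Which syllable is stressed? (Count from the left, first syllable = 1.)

Classical Latin: stress the penult if heavy (long vowel or closed), else the antepenult.
Weights: 4 se L, 5 kri L, 6 sog H.
The penult (syllable 5, kri) is light, so stress falls on the antepenult (syllable 4, se).
Stress on syllable 4: spo.fu:.ri:r.ˈse.kri.sog.

4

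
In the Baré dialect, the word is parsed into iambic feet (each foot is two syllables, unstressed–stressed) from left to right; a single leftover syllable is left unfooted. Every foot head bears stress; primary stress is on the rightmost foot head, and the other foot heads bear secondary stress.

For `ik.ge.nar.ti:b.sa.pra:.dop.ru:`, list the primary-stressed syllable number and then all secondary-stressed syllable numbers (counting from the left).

primary 8, secondary 2, 4, 6

Parse left to right into iambic (σˈσ) feet: (ik.ˈge) (nar.ˈti:b) (sa.ˈpra:) (dop.ˈru:).
Foot heads (stressed positions): 2, 4, 6, 8.
End Rule Rightmost: primary stress on the rightmost head = syllable 8.
Secondary stress on 2, 4, 6: ik.ˌge.nar.ˌti:b.sa.ˌpra:.dop.ˈru:.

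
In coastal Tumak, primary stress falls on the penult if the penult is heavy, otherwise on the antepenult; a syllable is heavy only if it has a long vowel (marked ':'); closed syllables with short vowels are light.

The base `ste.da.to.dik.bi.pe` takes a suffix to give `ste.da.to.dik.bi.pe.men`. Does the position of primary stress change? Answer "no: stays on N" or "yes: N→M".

yes: 4→5

Base `ste.da.to.dik.bi.pe` (6 syllables):
  Weights: 4 dik L, 5 bi L, 6 pe L.
  The penult (syllable 5, bi) is light, so stress falls on the antepenult (syllable 4, dik).
  → primary stress on syllable 4.
Suffixed `ste.da.to.dik.bi.pe.men` (7 syllables):
  Weights: 5 bi L, 6 pe L, 7 men L.
  The penult (syllable 6, pe) is light, so stress falls on the antepenult (syllable 5, bi).
  → primary stress on syllable 5.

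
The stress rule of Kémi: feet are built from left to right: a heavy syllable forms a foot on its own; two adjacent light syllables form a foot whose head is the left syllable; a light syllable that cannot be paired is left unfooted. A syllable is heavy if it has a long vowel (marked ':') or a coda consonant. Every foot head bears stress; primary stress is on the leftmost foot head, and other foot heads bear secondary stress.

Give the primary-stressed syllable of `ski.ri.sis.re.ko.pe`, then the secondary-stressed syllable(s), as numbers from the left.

primary 1, secondary 3, 4

Weights: 1 ski L, 2 ri L, 3 sis H, 4 re L, 5 ko L, 6 pe L.
Parse left to right (heavy = foot alone; LL = one foot; stranded L unfooted): (ˈski.ri) (ˈsis) (ˈre.ko) pe.
Foot heads: 1, 3, 4.
Primary stress on the leftmost head = syllable 1.
Secondary stress on 3, 4: ˈski.ri.ˌsis.ˌre.ko.pe.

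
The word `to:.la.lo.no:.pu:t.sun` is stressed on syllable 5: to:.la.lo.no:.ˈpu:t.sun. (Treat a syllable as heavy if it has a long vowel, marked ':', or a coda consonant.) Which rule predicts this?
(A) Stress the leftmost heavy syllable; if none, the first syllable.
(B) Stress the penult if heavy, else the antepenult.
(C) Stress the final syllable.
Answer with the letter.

Rule A → syllable 1 (observed: 5).
Rule B → syllable 5 ✓.
Rule C → syllable 6 (observed: 5).

B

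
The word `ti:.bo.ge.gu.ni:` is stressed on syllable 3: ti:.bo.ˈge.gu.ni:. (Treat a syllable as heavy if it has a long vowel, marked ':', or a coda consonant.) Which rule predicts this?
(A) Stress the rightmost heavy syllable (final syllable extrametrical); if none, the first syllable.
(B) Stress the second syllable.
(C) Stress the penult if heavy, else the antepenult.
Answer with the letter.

C

Rule A → syllable 1 (observed: 3).
Rule B → syllable 2 (observed: 3).
Rule C → syllable 3 ✓.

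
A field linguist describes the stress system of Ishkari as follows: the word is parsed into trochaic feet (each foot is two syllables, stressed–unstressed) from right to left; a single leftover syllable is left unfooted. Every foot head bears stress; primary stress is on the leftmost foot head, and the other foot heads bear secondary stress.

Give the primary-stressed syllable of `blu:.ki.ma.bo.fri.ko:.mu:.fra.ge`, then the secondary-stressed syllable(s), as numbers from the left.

Parse right to left into trochaic (ˈσσ) feet: blu: (ˈki.ma) (ˈbo.fri) (ˈko:.mu:) (ˈfra.ge). Syllable 1 is left unfooted.
Foot heads (stressed positions): 2, 4, 6, 8.
End Rule Leftmost: primary stress on the leftmost head = syllable 2.
Secondary stress on 4, 6, 8: blu:.ˈki.ma.ˌbo.fri.ˌko:.mu:.ˌfra.ge.

primary 2, secondary 4, 6, 8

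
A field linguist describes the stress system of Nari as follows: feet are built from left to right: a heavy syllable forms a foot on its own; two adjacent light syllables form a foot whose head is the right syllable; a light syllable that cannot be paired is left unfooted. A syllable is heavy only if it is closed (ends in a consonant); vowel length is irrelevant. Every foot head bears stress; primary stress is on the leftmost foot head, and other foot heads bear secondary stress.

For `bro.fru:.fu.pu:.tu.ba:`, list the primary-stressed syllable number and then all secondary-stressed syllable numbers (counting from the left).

primary 2, secondary 4, 6

Weights: 1 bro L, 2 fru: L, 3 fu L, 4 pu: L, 5 tu L, 6 ba: L.
Parse left to right (heavy = foot alone; LL = one foot; stranded L unfooted): (bro.ˈfru:) (fu.ˈpu:) (tu.ˈba:).
Foot heads: 2, 4, 6.
Primary stress on the leftmost head = syllable 2.
Secondary stress on 4, 6: bro.ˈfru:.fu.ˌpu:.tu.ˌba:.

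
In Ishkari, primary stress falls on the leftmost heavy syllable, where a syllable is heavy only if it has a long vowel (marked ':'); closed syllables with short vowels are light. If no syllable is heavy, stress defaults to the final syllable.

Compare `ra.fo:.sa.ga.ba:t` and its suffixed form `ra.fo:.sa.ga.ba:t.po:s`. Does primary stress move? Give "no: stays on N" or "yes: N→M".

Base `ra.fo:.sa.ga.ba:t` (5 syllables):
  Weights: 1 ra L, 2 fo: H, 3 sa L, 4 ga L, 5 ba:t H.
  Heavy syllables in the domain: 2, 5. The leftmost is syllable 2 (fo:).
  → primary stress on syllable 2.
Suffixed `ra.fo:.sa.ga.ba:t.po:s` (6 syllables):
  Weights: 1 ra L, 2 fo: H, 3 sa L, 4 ga L, 5 ba:t H, 6 po:s H.
  Heavy syllables in the domain: 2, 5, 6. The leftmost is syllable 2 (fo:).
  → primary stress on syllable 2.

no: stays on 2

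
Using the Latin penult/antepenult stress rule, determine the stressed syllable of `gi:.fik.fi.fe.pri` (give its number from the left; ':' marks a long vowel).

Classical Latin: stress the penult if heavy (long vowel or closed), else the antepenult.
Weights: 3 fi L, 4 fe L, 5 pri L.
The penult (syllable 4, fe) is light, so stress falls on the antepenult (syllable 3, fi).
Stress on syllable 3: gi:.fik.ˈfi.fe.pri.

3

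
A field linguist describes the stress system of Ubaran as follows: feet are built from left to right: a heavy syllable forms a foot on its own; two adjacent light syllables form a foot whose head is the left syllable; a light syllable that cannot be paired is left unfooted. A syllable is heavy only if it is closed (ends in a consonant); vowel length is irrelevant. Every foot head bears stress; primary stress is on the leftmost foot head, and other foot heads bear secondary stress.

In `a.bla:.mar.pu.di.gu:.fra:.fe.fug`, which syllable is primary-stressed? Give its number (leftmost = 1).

Weights: 1 a L, 2 bla: L, 3 mar H, 4 pu L, 5 di L, 6 gu: L, 7 fra: L, 8 fe L, 9 fug H.
Parse left to right (heavy = foot alone; LL = one foot; stranded L unfooted): (ˈa.bla:) (ˈmar) (ˈpu.di) (ˈgu:.fra:) fe (ˈfug).
Foot heads: 1, 3, 4, 6, 9.
Primary stress on the leftmost head = syllable 1.
Primary stress: syllable 1 → ˈa.bla:.mar.pu.di.gu:.fra:.fe.fug.

1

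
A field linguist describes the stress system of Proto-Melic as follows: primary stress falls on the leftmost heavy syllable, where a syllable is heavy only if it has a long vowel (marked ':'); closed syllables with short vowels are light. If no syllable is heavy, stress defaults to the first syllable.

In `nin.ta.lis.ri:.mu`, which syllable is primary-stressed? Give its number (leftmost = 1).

Weights: 1 nin L, 2 ta L, 3 lis L, 4 ri: H, 5 mu L.
Heavy syllables in the domain: 4. The leftmost is syllable 4 (ri:).
Primary stress: syllable 4 → nin.ta.lis.ˈri:.mu.

4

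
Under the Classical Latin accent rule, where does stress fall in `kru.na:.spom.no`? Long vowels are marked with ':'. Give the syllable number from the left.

3

Classical Latin: stress the penult if heavy (long vowel or closed), else the antepenult.
Weights: 2 na: H, 3 spom H, 4 no L.
The penult (syllable 3, spom) is heavy, so it takes stress.
Stress on syllable 3: kru.na:.ˈspom.no.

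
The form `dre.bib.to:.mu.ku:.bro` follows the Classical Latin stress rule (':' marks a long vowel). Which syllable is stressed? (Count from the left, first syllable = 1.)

5

Classical Latin: stress the penult if heavy (long vowel or closed), else the antepenult.
Weights: 4 mu L, 5 ku: H, 6 bro L.
The penult (syllable 5, ku:) is heavy, so it takes stress.
Stress on syllable 5: dre.bib.to:.mu.ˈku:.bro.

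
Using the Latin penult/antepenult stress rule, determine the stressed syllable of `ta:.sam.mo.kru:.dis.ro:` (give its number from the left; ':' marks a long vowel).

5

Classical Latin: stress the penult if heavy (long vowel or closed), else the antepenult.
Weights: 4 kru: H, 5 dis H, 6 ro: H.
The penult (syllable 5, dis) is heavy, so it takes stress.
Stress on syllable 5: ta:.sam.mo.kru:.ˈdis.ro:.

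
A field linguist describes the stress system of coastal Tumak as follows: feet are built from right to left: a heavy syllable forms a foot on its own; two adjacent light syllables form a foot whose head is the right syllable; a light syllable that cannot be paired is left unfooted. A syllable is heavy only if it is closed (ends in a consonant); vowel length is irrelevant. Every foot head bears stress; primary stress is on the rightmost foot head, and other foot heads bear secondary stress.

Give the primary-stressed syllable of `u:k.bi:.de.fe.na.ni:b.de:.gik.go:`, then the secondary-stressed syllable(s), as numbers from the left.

Weights: 1 u:k H, 2 bi: L, 3 de L, 4 fe L, 5 na L, 6 ni:b H, 7 de: L, 8 gik H, 9 go: L.
Parse right to left (heavy = foot alone; LL = one foot; stranded L unfooted): (ˈu:k) (bi:.ˈde) (fe.ˈna) (ˈni:b) de: (ˈgik) go:.
Foot heads: 1, 3, 5, 6, 8.
Primary stress on the rightmost head = syllable 8.
Secondary stress on 1, 3, 5, 6: ˌu:k.bi:.ˌde.fe.ˌna.ˌni:b.de:.ˈgik.go:.

primary 8, secondary 1, 3, 5, 6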